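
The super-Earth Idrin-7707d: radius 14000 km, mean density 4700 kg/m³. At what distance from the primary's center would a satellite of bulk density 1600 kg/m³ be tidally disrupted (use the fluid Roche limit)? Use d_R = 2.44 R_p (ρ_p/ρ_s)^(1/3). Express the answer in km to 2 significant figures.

49000 km

d_R = 2.44 × 14000 km × (4700/1600)^(1/3)
    = 49000 km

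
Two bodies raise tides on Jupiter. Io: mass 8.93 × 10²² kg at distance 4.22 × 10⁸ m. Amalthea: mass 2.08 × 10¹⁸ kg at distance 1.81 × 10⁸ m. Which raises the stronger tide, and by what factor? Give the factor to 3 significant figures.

Tidal acceleration ∝ M/d³, so compare M/d³ for each.
Io: (8.93 × 10²²) / (4.22 × 10⁸)³ = 1.188 × 10⁻³
Amalthea: (2.08 × 10¹⁸) / (1.81 × 10⁸)³ = 3.508 × 10⁻⁷
Ratio (larger/smaller) = 3390

Io, by a factor of ≈ 3390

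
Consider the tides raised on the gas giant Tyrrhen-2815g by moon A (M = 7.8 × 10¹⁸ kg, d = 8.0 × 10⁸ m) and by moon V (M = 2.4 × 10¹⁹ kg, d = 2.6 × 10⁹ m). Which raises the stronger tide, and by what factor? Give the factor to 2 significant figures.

Moon A, by a factor of ≈ 11

Compare M/d³ for the two perturbers:
Moon A: (7.8 × 10¹⁸) / (8.0 × 10⁸)³ = 1.523 × 10⁻⁸
Moon V: (2.4 × 10¹⁹) / (2.6 × 10⁹)³ = 1.365 × 10⁻⁹
Ratio (larger/smaller) = 11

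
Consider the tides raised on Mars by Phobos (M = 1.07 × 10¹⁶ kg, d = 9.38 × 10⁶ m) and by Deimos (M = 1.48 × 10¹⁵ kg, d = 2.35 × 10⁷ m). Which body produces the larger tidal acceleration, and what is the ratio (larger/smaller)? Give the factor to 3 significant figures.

Tidal stretch scales as M/d³; compute that for each body.
Phobos: (1.07 × 10¹⁶) / (9.38 × 10⁶)³ = 1.297 × 10⁻⁵
Deimos: (1.48 × 10¹⁵) / (2.35 × 10⁷)³ = 1.140 × 10⁻⁷
Ratio (larger/smaller) = 114

Phobos, by a factor of ≈ 114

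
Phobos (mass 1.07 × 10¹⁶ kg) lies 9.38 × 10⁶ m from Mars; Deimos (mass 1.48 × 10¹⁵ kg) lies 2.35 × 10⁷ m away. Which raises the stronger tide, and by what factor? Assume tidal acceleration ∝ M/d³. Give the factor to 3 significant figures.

Tidal stretch scales as M/d³; compute that for each body.
Phobos: (1.07 × 10¹⁶) / (9.38 × 10⁶)³ = 1.297 × 10⁻⁵
Deimos: (1.48 × 10¹⁵) / (2.35 × 10⁷)³ = 1.140 × 10⁻⁷
Ratio (larger/smaller) = 114

Phobos, by a factor of ≈ 114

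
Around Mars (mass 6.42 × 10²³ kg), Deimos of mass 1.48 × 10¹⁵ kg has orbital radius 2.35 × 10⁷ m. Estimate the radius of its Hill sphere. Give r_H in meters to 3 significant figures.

r_H ≈ a (m/3M)^(1/3)
    = (2.35 × 10⁷) × (1.48 × 10¹⁵ / (3 × 6.42 × 10²³))^(1/3)
    = 2.15 × 10⁴ m

2.15 × 10⁴ m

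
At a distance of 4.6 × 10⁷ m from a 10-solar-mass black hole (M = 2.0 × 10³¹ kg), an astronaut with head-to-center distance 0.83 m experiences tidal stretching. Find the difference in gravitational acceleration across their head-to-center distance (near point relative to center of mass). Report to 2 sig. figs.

Δg = 2GMr/d³
   = 2 × (6.674 × 10⁻¹¹) × (2.0 × 10³¹) × (0.83) / (4.6 × 10⁷)³
   = 2.3 × 10⁻² m/s²

2.3 × 10⁻² m/s²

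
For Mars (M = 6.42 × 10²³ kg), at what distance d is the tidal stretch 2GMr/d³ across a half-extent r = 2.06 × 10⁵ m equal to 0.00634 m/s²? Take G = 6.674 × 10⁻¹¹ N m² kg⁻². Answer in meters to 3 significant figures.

1.41 × 10⁷ m

2GMr/d³ = a_tidal  ⇒  d = (2GMr / a_tidal)^(1/3)
d = (2 × 6.674×10⁻¹¹ × (6.42 × 10²³) × (2.06 × 10⁵) / (0.00634))^(1/3)
  = 1.41 × 10⁷ m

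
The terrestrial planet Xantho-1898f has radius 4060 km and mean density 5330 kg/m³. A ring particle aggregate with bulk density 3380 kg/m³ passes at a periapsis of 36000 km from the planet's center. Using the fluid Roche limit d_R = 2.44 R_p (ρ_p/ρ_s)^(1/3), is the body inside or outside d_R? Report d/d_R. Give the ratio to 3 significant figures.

outside; d/d_R ≈ 3.12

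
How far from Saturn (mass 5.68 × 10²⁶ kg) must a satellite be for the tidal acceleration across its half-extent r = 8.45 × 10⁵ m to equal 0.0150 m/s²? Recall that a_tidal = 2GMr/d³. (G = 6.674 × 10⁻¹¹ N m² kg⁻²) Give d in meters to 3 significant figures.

1.62 × 10⁸ m

2GMr/d³ = a_tidal  ⇒  d = (2GMr / a_tidal)^(1/3)
d = (2 × 6.674×10⁻¹¹ × (5.68 × 10²⁶) × (8.45 × 10⁵) / (0.0150))^(1/3)
  = 1.62 × 10⁸ m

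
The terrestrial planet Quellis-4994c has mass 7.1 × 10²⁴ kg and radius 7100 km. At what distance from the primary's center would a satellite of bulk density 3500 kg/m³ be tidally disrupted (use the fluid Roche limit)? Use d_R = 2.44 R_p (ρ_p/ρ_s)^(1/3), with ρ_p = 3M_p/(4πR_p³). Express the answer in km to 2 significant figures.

ρ_p = 3M_p/(4πR_p³) = 3 × (7.1 × 10²⁴) / (4π × (7.1 × 10⁶ m)³) = 4700 kg/m³
d_R = 2.44 × 7100 km × (4700/3500)^(1/3)
    = 19000 km

19000 km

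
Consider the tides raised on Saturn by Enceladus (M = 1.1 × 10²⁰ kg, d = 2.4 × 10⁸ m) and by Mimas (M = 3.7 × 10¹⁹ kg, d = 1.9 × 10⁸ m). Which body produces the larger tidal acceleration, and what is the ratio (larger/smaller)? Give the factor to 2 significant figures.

Enceladus, by a factor of ≈ 1.5

Compare M/d³ for the two perturbers:
Enceladus: (1.1 × 10²⁰) / (2.4 × 10⁸)³ = 7.957 × 10⁻⁶
Mimas: (3.7 × 10¹⁹) / (1.9 × 10⁸)³ = 5.394 × 10⁻⁶
Ratio (larger/smaller) = 1.5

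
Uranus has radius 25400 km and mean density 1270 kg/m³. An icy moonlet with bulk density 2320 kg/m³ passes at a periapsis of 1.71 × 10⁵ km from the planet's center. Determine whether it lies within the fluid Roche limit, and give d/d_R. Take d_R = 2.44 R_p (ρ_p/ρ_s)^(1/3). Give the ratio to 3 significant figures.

outside; d/d_R ≈ 3.37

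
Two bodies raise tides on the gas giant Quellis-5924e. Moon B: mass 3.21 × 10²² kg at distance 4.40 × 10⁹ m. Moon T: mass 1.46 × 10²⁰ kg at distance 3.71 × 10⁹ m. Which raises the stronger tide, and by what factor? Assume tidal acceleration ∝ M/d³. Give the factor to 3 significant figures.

Moon B, by a factor of ≈ 132

The tide-raising term goes as M/d³ (the gradient of a 1/d² field).
Moon B: (3.21 × 10²²) / (4.40 × 10⁹)³ = 3.768 × 10⁻⁷
Moon T: (1.46 × 10²⁰) / (3.71 × 10⁹)³ = 2.859 × 10⁻⁹
Ratio (larger/smaller) = 132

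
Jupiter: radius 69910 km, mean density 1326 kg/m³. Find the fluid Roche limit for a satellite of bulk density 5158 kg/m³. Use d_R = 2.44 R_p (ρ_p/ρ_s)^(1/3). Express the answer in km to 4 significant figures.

d_R = 2.44 × 69910 km × (1326/5158)^(1/3)
    = 1.085 × 10⁵ km

1.085 × 10⁵ km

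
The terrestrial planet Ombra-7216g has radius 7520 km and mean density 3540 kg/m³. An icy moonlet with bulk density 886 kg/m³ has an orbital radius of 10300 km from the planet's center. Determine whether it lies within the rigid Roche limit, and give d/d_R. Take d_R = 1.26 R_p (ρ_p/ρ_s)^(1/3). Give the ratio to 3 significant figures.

inside; d/d_R ≈ 0.685

d_R = 1.26 × (7520 km) × (3540/886)^(1/3) = 15040 km
d/d_R = (10300) / (15040) = 0.685
Since d/d_R < 1, the body is inside the Roche limit.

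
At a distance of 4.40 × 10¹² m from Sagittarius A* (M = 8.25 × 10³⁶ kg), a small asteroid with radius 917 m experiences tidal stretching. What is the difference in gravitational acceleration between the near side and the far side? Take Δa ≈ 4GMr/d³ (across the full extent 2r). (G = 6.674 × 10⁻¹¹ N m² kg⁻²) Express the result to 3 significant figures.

2.37 × 10⁻⁸ m/s²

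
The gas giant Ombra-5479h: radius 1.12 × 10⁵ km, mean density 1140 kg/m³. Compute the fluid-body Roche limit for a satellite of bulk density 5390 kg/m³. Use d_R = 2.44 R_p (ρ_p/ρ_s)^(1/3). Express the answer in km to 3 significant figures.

1.63 × 10⁵ km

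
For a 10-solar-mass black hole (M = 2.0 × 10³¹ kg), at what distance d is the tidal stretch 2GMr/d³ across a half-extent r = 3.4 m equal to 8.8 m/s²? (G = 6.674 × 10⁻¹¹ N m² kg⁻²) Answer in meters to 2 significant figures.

1.0 × 10⁷ m

2GMr/d³ = a_tidal  ⇒  d = (2GMr / a_tidal)^(1/3)
d = (2 × 6.674×10⁻¹¹ × (2.0 × 10³¹) × (3.4) / (8.8))^(1/3)
  = 1.0 × 10⁷ m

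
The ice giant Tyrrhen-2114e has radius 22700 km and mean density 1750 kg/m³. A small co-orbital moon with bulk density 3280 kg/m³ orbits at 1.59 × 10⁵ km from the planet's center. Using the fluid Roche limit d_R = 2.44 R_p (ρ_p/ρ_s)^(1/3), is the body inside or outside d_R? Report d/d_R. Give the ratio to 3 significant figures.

outside; d/d_R ≈ 3.54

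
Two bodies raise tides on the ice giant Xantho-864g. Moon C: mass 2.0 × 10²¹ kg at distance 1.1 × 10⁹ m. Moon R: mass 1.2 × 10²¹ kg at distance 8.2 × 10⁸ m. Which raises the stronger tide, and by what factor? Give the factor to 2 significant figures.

Tidal acceleration ∝ M/d³, so compare M/d³ for each.
Moon C: (2.0 × 10²¹) / (1.1 × 10⁹)³ = 1.503 × 10⁻⁶
Moon R: (1.2 × 10²¹) / (8.2 × 10⁸)³ = 2.176 × 10⁻⁶
Ratio (larger/smaller) = 1.4

Moon R, by a factor of ≈ 1.4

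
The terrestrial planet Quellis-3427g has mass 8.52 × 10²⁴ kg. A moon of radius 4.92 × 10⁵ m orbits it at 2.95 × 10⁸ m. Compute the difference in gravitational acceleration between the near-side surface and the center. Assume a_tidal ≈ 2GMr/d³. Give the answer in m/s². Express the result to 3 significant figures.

Δg = 2GMr/d³
   = 2 × (6.674 × 10⁻¹¹) × (8.52 × 10²⁴) × (4.92 × 10⁵) / (2.95 × 10⁸)³
   = 2.18 × 10⁻⁵ m/s²

2.18 × 10⁻⁵ m/s²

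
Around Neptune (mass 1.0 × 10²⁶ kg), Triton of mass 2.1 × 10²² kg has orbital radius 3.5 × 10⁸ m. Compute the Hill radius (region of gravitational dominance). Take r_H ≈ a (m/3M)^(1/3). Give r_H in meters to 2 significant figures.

r_H ≈ a (m/3M)^(1/3)
    = (3.5 × 10⁸) × (2.1 × 10²² / (3 × 1.0 × 10²⁶))^(1/3)
    = 1.4 × 10⁷ m

1.4 × 10⁷ m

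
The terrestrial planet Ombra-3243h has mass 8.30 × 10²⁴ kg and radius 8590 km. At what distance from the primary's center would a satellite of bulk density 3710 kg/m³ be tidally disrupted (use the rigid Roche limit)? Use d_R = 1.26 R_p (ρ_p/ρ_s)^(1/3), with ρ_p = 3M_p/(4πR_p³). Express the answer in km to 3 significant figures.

10200 km

ρ_p = 3M_p/(4πR_p³) = 3 × (8.30 × 10²⁴) / (4π × (8.59 × 10⁶ m)³) = 3130 kg/m³
d_R = 1.26 × 8590 km × (3130/3710)^(1/3)
    = 10200 km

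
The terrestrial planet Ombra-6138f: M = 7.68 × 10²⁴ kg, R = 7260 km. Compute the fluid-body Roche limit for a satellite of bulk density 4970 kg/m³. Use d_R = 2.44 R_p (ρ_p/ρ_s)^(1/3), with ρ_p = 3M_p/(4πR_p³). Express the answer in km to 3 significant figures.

17500 km

ρ_p = 3M_p/(4πR_p³) = 3 × (7.68 × 10²⁴) / (4π × (7.26 × 10⁶ m)³) = 4790 kg/m³
d_R = 2.44 × 7260 km × (4790/4970)^(1/3)
    = 17500 km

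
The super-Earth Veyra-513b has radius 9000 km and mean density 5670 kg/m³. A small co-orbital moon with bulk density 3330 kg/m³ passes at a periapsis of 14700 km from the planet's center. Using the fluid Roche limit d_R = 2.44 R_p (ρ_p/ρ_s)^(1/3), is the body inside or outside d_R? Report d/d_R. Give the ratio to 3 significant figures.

inside; d/d_R ≈ 0.561

d_R = 2.44 × (9000 km) × (5670/3330)^(1/3) = 26220 km
d/d_R = (14700) / (26220) = 0.561
Since d/d_R < 1, the body is inside the Roche limit.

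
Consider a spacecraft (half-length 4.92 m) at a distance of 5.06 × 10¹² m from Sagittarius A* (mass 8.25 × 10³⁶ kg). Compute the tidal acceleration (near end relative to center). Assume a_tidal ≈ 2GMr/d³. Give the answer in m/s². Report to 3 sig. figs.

4.18 × 10⁻¹¹ m/s²

Δa = 2GMr/d³
   = 2 × (6.674 × 10⁻¹¹) × (8.25 × 10³⁶) × (4.92) / (5.06 × 10¹²)³
   = 4.18 × 10⁻¹¹ m/s²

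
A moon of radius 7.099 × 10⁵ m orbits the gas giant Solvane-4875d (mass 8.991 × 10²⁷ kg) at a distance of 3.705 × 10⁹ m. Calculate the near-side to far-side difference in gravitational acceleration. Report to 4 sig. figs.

3.350 × 10⁻⁵ m/s²

a_tidal = 4GMr/d³
        = 4 × (6.674 × 10⁻¹¹) × (8.991 × 10²⁷) × (7.099 × 10⁵) / (3.705 × 10⁹)³
        = 3.350 × 10⁻⁵ m/s²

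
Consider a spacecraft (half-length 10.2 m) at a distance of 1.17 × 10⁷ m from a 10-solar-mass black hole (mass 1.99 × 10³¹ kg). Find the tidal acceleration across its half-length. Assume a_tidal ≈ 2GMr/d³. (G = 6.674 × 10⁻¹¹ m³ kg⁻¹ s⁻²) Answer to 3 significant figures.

Since r ≪ d, expand the inverse-square field across one radius to get the leading 2GMr/d³ term.
Δg = 2GMr/d³
   = 2 × (6.674 × 10⁻¹¹) × (1.99 × 10³¹) × (10.2) / (1.17 × 10⁷)³
   = 1.69 × 10¹ m/s²

1.69 × 10¹ m/s²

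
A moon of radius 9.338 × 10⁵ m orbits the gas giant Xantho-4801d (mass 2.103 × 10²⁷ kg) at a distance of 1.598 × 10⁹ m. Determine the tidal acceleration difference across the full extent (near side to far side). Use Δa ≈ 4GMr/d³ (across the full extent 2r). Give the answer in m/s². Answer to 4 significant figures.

1.285 × 10⁻⁴ m/s²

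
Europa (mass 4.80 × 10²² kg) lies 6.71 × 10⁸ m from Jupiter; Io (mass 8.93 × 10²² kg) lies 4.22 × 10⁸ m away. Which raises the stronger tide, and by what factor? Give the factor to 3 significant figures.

Tidal acceleration ∝ M/d³, so compare M/d³ for each.
Europa: (4.80 × 10²²) / (6.71 × 10⁸)³ = 1.589 × 10⁻⁴
Io: (8.93 × 10²²) / (4.22 × 10⁸)³ = 1.188 × 10⁻³
Ratio (larger/smaller) = 7.48

Io, by a factor of ≈ 7.48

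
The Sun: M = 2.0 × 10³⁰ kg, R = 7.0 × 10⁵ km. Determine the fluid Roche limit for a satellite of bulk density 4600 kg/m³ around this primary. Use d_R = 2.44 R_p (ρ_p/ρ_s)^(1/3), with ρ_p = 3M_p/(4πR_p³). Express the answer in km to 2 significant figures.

1.1 × 10⁶ km

ρ_p = 3M_p/(4πR_p³) = 3 × (2.0 × 10³⁰) / (4π × (7.0 × 10⁸ m)³) = 1400 kg/m³
d_R = 2.44 × 7.0 × 10⁵ km × (1400/4600)^(1/3)
    = 1.1 × 10⁶ km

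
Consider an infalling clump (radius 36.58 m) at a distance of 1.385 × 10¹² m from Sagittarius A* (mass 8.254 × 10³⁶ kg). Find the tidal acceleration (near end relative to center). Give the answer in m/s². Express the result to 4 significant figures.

1.517 × 10⁻⁸ m/s²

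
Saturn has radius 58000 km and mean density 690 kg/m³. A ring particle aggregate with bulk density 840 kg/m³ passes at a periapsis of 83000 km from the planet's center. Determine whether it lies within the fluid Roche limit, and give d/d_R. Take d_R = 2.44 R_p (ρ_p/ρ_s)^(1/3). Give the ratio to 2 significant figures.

inside; d/d_R ≈ 0.63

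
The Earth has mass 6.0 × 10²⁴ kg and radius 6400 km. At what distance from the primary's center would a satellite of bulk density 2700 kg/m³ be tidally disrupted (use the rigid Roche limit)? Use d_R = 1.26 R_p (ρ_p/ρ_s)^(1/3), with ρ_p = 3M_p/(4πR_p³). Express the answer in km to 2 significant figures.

10000 km

ρ_p = 3M_p/(4πR_p³) = 3 × (6.0 × 10²⁴) / (4π × (6.4 × 10⁶ m)³) = 5500 kg/m³
d_R = 1.26 × 6400 km × (5500/2700)^(1/3)
    = 10000 km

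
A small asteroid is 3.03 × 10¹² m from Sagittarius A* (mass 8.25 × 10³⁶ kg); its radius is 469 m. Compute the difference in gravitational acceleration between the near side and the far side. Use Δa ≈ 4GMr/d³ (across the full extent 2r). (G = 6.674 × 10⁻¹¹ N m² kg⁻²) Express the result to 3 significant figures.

Δa = 4GMr/d³
   = 4 × (6.674 × 10⁻¹¹) × (8.25 × 10³⁶) × (469) / (3.03 × 10¹²)³
   = 3.71 × 10⁻⁸ m/s²

3.71 × 10⁻⁸ m/s²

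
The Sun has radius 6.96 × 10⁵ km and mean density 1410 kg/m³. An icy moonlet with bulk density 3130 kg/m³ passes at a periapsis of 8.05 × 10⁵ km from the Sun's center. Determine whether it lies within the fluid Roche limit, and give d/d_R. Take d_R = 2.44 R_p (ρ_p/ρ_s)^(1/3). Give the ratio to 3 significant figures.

inside; d/d_R ≈ 0.618

d_R = 2.44 × (6.96 × 10⁵ km) × (1410/3130)^(1/3) = 1.302 × 10⁶ km
d/d_R = (8.05 × 10⁵) / (1.302 × 10⁶) = 0.618
Since d/d_R < 1, the body is inside the Roche limit.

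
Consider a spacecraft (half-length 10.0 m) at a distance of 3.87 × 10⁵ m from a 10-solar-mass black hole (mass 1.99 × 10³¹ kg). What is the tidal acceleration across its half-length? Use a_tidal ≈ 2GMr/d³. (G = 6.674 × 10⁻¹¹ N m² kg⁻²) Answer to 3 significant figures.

Δg = 2GMr/d³
   = 2 × (6.674 × 10⁻¹¹) × (1.99 × 10³¹) × (10.0) / (3.87 × 10⁵)³
   = 4.58 × 10⁵ m/s²

4.58 × 10⁵ m/s²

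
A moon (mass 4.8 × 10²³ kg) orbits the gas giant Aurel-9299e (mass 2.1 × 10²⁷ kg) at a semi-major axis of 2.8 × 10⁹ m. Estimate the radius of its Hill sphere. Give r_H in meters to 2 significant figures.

1.2 × 10⁸ m

r_H ≈ a (m/3M)^(1/3)
    = (2.8 × 10⁹) × (4.8 × 10²³ / (3 × 2.1 × 10²⁷))^(1/3)
    = 1.2 × 10⁸ m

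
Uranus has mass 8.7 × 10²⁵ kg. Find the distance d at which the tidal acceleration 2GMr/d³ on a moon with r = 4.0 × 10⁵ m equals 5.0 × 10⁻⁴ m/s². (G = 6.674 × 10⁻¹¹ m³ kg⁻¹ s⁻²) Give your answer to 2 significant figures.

2.1 × 10⁸ m

2GMr/d³ = a_tidal  ⇒  d = (2GMr / a_tidal)^(1/3)
d = (2 × 6.674×10⁻¹¹ × (8.7 × 10²⁵) × (4.0 × 10⁵) / (5.0 × 10⁻⁴))^(1/3)
  = 2.1 × 10⁸ m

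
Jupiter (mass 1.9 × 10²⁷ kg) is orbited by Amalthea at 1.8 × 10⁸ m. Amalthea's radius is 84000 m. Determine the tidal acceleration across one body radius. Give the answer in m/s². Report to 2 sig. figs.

3.7 × 10⁻³ m/s²

Δa = 2GMr/d³
   = 2 × (6.674 × 10⁻¹¹) × (1.9 × 10²⁷) × (84000) / (1.8 × 10⁸)³
   = 3.7 × 10⁻³ m/s²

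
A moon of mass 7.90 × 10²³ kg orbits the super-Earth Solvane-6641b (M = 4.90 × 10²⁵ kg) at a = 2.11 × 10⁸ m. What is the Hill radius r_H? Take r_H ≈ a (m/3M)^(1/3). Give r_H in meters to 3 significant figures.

r_H ≈ a (m/3M)^(1/3)
    = (2.11 × 10⁸) × (7.90 × 10²³ / (3 × 4.90 × 10²⁵))^(1/3)
    = 3.70 × 10⁷ m

3.70 × 10⁷ m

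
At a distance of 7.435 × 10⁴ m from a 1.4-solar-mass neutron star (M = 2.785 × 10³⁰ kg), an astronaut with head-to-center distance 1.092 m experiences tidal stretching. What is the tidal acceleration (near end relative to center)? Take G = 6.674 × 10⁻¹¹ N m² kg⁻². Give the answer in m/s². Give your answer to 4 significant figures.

9.877 × 10⁵ m/s²

a_tidal = 2GMr/d³
        = 2 × (6.674 × 10⁻¹¹) × (2.785 × 10³⁰) × (1.092) / (7.435 × 10⁴)³
        = 9.877 × 10⁵ m/s²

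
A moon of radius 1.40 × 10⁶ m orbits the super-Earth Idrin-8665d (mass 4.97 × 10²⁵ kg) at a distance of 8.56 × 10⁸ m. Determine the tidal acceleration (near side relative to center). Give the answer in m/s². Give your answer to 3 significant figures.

1.48 × 10⁻⁵ m/s²

a_tidal = 2GMr/d³
        = 2 × (6.674 × 10⁻¹¹) × (4.97 × 10²⁵) × (1.40 × 10⁶) / (8.56 × 10⁸)³
        = 1.48 × 10⁻⁵ m/s²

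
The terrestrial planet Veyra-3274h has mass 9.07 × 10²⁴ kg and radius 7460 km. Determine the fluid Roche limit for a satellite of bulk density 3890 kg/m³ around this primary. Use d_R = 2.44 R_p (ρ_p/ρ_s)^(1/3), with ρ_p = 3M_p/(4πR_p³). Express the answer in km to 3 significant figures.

ρ_p = 3M_p/(4πR_p³) = 3 × (9.07 × 10²⁴) / (4π × (7.46 × 10⁶ m)³) = 5220 kg/m³
d_R = 2.44 × 7460 km × (5220/3890)^(1/3)
    = 20100 km

20100 km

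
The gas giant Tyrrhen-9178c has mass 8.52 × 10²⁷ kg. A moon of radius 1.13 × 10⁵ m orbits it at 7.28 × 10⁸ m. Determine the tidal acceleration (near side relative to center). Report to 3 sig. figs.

3.33 × 10⁻⁴ m/s²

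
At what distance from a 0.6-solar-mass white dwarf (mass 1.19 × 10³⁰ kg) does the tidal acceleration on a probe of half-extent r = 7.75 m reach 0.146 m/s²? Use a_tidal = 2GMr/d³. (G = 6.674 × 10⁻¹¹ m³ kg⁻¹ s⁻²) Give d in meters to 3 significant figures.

2.04 × 10⁷ m

2GMr/d³ = a_tidal  ⇒  d = (2GMr / a_tidal)^(1/3)
d = (2 × 6.674×10⁻¹¹ × (1.19 × 10³⁰) × (7.75) / (0.146))^(1/3)
  = 2.04 × 10⁷ m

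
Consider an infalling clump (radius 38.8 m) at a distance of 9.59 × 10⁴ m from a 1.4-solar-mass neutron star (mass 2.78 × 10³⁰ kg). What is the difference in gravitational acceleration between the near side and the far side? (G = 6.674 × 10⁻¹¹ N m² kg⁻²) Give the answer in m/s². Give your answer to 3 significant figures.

Δg = 4GMr/d³
   = 4 × (6.674 × 10⁻¹¹) × (2.78 × 10³⁰) × (38.8) / (9.59 × 10⁴)³
   = 3.26 × 10⁷ m/s²

3.26 × 10⁷ m/s²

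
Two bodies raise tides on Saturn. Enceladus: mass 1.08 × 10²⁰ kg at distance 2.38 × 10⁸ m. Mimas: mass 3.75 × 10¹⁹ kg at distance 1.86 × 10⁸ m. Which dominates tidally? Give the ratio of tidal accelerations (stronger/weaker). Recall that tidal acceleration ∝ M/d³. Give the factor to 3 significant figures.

Enceladus, by a factor of ≈ 1.37

The tide-raising term goes as M/d³ (the gradient of a 1/d² field).
Enceladus: (1.08 × 10²⁰) / (2.38 × 10⁸)³ = 8.011 × 10⁻⁶
Mimas: (3.75 × 10¹⁹) / (1.86 × 10⁸)³ = 5.828 × 10⁻⁶
Ratio (larger/smaller) = 1.37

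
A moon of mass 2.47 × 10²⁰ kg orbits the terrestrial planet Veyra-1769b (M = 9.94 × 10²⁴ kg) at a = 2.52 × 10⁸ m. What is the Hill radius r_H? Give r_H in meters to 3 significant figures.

r_H ≈ a (m/3M)^(1/3)
    = (2.52 × 10⁸) × (2.47 × 10²⁰ / (3 × 9.94 × 10²⁴))^(1/3)
    = 5.10 × 10⁶ m

5.10 × 10⁶ m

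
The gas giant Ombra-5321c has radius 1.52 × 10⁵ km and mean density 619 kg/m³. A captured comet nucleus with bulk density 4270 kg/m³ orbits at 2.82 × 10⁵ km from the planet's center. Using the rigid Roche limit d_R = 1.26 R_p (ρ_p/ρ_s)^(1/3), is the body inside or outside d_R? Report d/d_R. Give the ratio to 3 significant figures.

outside; d/d_R ≈ 2.80

d_R = 1.26 × (1.52 × 10⁵ km) × (619/4270)^(1/3) = 1.006 × 10⁵ km
d/d_R = (2.82 × 10⁵) / (1.006 × 10⁵) = 2.80
Since d/d_R > 1, the body is outside the Roche limit.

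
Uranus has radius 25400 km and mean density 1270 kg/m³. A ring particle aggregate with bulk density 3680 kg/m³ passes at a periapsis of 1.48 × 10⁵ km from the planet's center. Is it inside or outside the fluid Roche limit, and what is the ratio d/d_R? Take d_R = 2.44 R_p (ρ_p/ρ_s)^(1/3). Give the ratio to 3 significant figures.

d_R = 2.44 × (25400 km) × (1270/3680)^(1/3) = 43470 km
d/d_R = (1.48 × 10⁵) / (43470) = 3.40
Since d/d_R > 1, the body is outside the Roche limit.

outside; d/d_R ≈ 3.40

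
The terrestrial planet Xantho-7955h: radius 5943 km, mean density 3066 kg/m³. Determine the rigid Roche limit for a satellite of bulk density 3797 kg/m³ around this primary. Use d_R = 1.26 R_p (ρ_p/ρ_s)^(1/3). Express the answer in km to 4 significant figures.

6973 km

d_R = 1.26 × 5943 km × (3066/3797)^(1/3)
    = 6973 km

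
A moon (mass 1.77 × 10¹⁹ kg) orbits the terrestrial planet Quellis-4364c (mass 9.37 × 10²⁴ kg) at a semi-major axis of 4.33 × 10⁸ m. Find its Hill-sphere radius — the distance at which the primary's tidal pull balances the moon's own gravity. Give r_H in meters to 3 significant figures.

3.71 × 10⁶ m

r_H ≈ a (m/3M)^(1/3)
    = (4.33 × 10⁸) × (1.77 × 10¹⁹ / (3 × 9.37 × 10²⁴))^(1/3)
    = 3.71 × 10⁶ m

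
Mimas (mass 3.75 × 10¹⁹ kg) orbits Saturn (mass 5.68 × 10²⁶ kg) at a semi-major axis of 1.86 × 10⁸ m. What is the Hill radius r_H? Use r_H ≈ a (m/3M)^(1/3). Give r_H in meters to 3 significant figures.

5.21 × 10⁵ m

r_H ≈ a (m/3M)^(1/3)
    = (1.86 × 10⁸) × (3.75 × 10¹⁹ / (3 × 5.68 × 10²⁶))^(1/3)
    = 5.21 × 10⁵ m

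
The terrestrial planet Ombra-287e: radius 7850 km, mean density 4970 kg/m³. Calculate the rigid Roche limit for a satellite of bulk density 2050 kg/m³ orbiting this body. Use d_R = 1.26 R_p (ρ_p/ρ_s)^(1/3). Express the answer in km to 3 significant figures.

d_R = 1.26 × 7850 km × (4970/2050)^(1/3)
    = 13300 km

13300 km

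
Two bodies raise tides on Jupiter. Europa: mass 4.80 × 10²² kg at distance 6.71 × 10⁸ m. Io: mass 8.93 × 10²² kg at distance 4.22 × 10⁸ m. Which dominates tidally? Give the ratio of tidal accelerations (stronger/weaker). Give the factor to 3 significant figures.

Compare M/d³ for the two perturbers:
Europa: (4.80 × 10²²) / (6.71 × 10⁸)³ = 1.589 × 10⁻⁴
Io: (8.93 × 10²²) / (4.22 × 10⁸)³ = 1.188 × 10⁻³
Ratio (larger/smaller) = 7.48

Io, by a factor of ≈ 7.48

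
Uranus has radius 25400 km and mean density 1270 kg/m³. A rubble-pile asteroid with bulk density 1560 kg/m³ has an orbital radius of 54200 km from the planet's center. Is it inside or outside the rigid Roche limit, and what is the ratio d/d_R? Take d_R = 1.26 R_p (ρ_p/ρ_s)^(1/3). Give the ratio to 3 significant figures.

d_R = 1.26 × (25400 km) × (1270/1560)^(1/3) = 29880 km
d/d_R = (54200) / (29880) = 1.81
Since d/d_R > 1, the body is outside the Roche limit.

outside; d/d_R ≈ 1.81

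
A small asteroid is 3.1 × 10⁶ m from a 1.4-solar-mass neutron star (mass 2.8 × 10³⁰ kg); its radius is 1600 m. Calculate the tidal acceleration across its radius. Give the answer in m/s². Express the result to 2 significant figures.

2.0 × 10⁴ m/s²

Differencing GM/(d−r)² and GM/d² to first order in r/d gives 2GMr/d³.
a_tidal = 2GMr/d³
        = 2 × (6.674 × 10⁻¹¹) × (2.8 × 10³⁰) × (1600) / (3.1 × 10⁶)³
        = 2.0 × 10⁴ m/s²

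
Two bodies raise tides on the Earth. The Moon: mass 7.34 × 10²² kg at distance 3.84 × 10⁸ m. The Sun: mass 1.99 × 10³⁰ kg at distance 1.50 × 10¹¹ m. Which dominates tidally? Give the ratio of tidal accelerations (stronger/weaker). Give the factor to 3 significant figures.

The Moon, by a factor of ≈ 2.20

Tidal stretch scales as M/d³; compute that for each body.
The Moon: (7.34 × 10²²) / (3.84 × 10⁸)³ = 1.296 × 10⁻³
The Sun: (1.99 × 10³⁰) / (1.50 × 10¹¹)³ = 5.896 × 10⁻⁴
Ratio (larger/smaller) = 2.20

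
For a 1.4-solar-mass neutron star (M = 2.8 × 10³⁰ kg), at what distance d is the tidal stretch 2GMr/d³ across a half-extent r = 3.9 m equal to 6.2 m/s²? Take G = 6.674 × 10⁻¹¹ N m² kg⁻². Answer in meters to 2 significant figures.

6.2 × 10⁶ m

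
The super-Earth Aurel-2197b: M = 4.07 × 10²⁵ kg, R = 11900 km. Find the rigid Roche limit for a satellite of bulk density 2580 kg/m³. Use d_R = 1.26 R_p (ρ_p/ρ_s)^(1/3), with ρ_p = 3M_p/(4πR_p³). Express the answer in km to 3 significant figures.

19600 km

ρ_p = 3M_p/(4πR_p³) = 3 × (4.07 × 10²⁵) / (4π × (1.19 × 10⁷ m)³) = 5770 kg/m³
d_R = 1.26 × 11900 km × (5770/2580)^(1/3)
    = 19600 km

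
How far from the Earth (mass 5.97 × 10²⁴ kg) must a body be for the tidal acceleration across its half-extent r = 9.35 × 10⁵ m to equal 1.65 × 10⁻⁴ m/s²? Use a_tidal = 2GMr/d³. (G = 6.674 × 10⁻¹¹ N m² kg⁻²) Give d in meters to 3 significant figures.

1.65 × 10⁸ m

2GMr/d³ = a_tidal  ⇒  d = (2GMr / a_tidal)^(1/3)
d = (2 × 6.674×10⁻¹¹ × (5.97 × 10²⁴) × (9.35 × 10⁵) / (1.65 × 10⁻⁴))^(1/3)
  = 1.65 × 10⁸ m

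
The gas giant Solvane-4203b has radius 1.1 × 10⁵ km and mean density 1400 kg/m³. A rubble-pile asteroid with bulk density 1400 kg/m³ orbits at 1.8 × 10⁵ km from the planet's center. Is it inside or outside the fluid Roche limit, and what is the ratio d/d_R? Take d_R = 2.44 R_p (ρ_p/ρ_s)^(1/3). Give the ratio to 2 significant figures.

inside; d/d_R ≈ 0.67

d_R = 2.44 × (1.1 × 10⁵ km) × (1400/1400)^(1/3) = 2.684 × 10⁵ km
d/d_R = (1.8 × 10⁵) / (2.684 × 10⁵) = 0.67
Since d/d_R < 1, the body is inside the Roche limit.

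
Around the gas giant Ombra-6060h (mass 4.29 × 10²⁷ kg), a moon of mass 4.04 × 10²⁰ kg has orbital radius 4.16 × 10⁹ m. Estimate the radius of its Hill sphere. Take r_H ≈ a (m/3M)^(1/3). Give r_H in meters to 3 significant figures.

1.31 × 10⁷ m

r_H ≈ a (m/3M)^(1/3)
    = (4.16 × 10⁹) × (4.04 × 10²⁰ / (3 × 4.29 × 10²⁷))^(1/3)
    = 1.31 × 10⁷ m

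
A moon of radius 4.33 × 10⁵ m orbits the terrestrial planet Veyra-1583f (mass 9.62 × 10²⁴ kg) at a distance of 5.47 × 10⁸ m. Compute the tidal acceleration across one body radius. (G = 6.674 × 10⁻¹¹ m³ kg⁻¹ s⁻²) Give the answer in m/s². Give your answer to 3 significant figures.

3.40 × 10⁻⁶ m/s²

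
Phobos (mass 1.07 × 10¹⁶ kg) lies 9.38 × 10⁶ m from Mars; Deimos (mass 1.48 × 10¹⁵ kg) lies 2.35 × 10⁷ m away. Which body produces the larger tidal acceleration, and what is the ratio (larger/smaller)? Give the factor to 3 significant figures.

Compare M/d³ for the two perturbers:
Phobos: (1.07 × 10¹⁶) / (9.38 × 10⁶)³ = 1.297 × 10⁻⁵
Deimos: (1.48 × 10¹⁵) / (2.35 × 10⁷)³ = 1.140 × 10⁻⁷
Ratio (larger/smaller) = 114

Phobos, by a factor of ≈ 114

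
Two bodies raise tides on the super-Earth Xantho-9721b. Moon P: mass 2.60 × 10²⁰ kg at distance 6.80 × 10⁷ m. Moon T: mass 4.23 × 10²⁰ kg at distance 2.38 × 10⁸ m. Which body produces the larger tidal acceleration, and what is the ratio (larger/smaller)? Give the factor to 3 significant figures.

The tide-raising term goes as M/d³ (the gradient of a 1/d² field).
Moon P: (2.60 × 10²⁰) / (6.80 × 10⁷)³ = 8.269 × 10⁻⁴
Moon T: (4.23 × 10²⁰) / (2.38 × 10⁸)³ = 3.138 × 10⁻⁵
Ratio (larger/smaller) = 26.4

Moon P, by a factor of ≈ 26.4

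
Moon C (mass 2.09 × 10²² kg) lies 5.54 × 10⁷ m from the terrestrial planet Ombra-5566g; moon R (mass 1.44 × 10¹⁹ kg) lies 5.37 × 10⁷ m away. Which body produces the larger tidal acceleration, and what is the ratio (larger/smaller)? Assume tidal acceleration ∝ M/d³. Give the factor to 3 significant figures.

Tidal acceleration ∝ M/d³, so compare M/d³ for each.
Moon C: (2.09 × 10²²) / (5.54 × 10⁷)³ = 1.229 × 10⁻¹
Moon R: (1.44 × 10¹⁹) / (5.37 × 10⁷)³ = 9.299 × 10⁻⁵
Ratio (larger/smaller) = 1320

Moon C, by a factor of ≈ 1320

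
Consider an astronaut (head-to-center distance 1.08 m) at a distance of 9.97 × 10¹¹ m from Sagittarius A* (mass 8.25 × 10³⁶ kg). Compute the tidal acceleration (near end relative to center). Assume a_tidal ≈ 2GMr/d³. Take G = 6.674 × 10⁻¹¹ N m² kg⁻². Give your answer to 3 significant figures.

1.20 × 10⁻⁹ m/s²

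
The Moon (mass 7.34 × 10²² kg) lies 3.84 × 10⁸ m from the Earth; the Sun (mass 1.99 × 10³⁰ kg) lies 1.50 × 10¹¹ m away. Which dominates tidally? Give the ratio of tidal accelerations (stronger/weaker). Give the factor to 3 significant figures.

The tide-raising term goes as M/d³ (the gradient of a 1/d² field).
The Moon: (7.34 × 10²²) / (3.84 × 10⁸)³ = 1.296 × 10⁻³
The Sun: (1.99 × 10³⁰) / (1.50 × 10¹¹)³ = 5.896 × 10⁻⁴
Ratio (larger/smaller) = 2.20

The Moon, by a factor of ≈ 2.20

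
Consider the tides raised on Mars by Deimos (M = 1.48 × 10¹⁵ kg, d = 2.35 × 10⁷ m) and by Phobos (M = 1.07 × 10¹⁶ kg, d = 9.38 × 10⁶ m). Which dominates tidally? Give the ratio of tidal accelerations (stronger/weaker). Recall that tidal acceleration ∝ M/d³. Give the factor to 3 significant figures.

Tidal acceleration ∝ M/d³, so compare M/d³ for each.
Deimos: (1.48 × 10¹⁵) / (2.35 × 10⁷)³ = 1.140 × 10⁻⁷
Phobos: (1.07 × 10¹⁶) / (9.38 × 10⁶)³ = 1.297 × 10⁻⁵
Ratio (larger/smaller) = 114

Phobos, by a factor of ≈ 114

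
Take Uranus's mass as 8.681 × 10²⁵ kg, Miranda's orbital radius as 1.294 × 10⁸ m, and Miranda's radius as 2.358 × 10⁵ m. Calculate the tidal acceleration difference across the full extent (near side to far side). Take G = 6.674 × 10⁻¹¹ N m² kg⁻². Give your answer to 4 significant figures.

The field gradient is 2GM/d³; across the full diameter 2r the difference is 4GMr/d³.
a_tidal = 4GMr/d³
        = 4 × (6.674 × 10⁻¹¹) × (8.681 × 10²⁵) × (2.358 × 10⁵) / (1.294 × 10⁸)³
        = 2.522 × 10⁻³ m/s²

2.522 × 10⁻³ m/s²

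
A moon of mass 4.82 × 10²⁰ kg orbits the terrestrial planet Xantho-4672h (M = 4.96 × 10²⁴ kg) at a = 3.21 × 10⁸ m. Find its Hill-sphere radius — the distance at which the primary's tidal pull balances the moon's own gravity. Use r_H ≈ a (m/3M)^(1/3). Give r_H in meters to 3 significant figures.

r_H ≈ a (m/3M)^(1/3)
    = (3.21 × 10⁸) × (4.82 × 10²⁰ / (3 × 4.96 × 10²⁴))^(1/3)
    = 1.02 × 10⁷ m

1.02 × 10⁷ m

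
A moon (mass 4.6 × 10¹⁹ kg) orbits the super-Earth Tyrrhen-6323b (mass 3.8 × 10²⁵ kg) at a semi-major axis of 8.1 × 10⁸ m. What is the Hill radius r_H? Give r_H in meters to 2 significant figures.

6.0 × 10⁶ m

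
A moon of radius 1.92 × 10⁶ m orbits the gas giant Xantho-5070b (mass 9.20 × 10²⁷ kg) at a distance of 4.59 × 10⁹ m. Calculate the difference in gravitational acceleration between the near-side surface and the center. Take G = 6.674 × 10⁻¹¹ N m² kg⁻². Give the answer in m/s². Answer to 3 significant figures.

Δa = 2GMr/d³
   = 2 × (6.674 × 10⁻¹¹) × (9.20 × 10²⁷) × (1.92 × 10⁶) / (4.59 × 10⁹)³
   = 2.44 × 10⁻⁵ m/s²

2.44 × 10⁻⁵ m/s²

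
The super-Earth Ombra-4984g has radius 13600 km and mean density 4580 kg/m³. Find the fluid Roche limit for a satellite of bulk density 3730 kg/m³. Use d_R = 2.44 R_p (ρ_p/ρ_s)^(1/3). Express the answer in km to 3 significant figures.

35500 km

d_R = 2.44 × 13600 km × (4580/3730)^(1/3)
    = 35500 km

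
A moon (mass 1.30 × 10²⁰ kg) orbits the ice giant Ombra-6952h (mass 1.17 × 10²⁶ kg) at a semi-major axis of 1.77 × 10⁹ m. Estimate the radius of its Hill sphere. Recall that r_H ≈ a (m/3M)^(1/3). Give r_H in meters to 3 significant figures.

r_H ≈ a (m/3M)^(1/3)
    = (1.77 × 10⁹) × (1.30 × 10²⁰ / (3 × 1.17 × 10²⁶))^(1/3)
    = 1.27 × 10⁷ m

1.27 × 10⁷ m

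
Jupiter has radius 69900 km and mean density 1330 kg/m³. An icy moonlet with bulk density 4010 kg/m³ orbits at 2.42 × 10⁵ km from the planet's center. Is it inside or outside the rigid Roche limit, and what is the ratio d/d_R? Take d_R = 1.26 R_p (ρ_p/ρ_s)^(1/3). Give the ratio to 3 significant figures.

outside; d/d_R ≈ 3.97

d_R = 1.26 × (69900 km) × (1330/4010)^(1/3) = 60970 km
d/d_R = (2.42 × 10⁵) / (60970) = 3.97
Since d/d_R > 1, the body is outside the Roche limit.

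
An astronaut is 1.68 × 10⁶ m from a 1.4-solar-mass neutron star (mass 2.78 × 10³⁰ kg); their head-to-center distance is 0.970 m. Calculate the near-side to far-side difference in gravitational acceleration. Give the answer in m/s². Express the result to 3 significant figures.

1.52 × 10² m/s²

The field gradient is 2GM/d³; across the full diameter 2r the difference is 4GMr/d³.
Δg = 4GMr/d³
   = 4 × (6.674 × 10⁻¹¹) × (2.78 × 10³⁰) × (0.970) / (1.68 × 10⁶)³
   = 1.52 × 10² m/s²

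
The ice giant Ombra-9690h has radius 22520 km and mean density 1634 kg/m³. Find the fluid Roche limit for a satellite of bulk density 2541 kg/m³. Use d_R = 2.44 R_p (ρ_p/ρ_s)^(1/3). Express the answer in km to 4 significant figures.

d_R = 2.44 × 22520 km × (1634/2541)^(1/3)
    = 47430 km

47430 km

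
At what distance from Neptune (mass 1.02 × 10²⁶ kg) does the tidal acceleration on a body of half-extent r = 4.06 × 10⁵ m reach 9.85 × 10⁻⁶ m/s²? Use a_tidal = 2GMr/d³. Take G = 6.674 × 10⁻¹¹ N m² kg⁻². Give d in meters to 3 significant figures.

8.25 × 10⁸ m

2GMr/d³ = a_tidal  ⇒  d = (2GMr / a_tidal)^(1/3)
d = (2 × 6.674×10⁻¹¹ × (1.02 × 10²⁶) × (4.06 × 10⁵) / (9.85 × 10⁻⁶))^(1/3)
  = 8.25 × 10⁸ m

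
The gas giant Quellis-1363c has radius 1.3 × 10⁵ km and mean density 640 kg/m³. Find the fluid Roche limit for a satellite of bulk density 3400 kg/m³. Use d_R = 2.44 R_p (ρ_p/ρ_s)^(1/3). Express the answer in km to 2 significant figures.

1.8 × 10⁵ km

d_R = 2.44 × 1.3 × 10⁵ km × (640/3400)^(1/3)
    = 1.8 × 10⁵ km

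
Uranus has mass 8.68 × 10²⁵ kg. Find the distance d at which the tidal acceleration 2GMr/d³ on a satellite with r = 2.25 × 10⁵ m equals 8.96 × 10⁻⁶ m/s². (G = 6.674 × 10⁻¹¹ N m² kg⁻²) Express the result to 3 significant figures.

2GMr/d³ = a_tidal  ⇒  d = (2GMr / a_tidal)^(1/3)
d = (2 × 6.674×10⁻¹¹ × (8.68 × 10²⁵) × (2.25 × 10⁵) / (8.96 × 10⁻⁶))^(1/3)
  = 6.63 × 10⁸ m

6.63 × 10⁸ m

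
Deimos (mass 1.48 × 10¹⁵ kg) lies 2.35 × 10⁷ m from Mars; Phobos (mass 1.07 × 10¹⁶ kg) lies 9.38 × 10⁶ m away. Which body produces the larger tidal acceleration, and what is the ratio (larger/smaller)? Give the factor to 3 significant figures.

Tidal stretch scales as M/d³; compute that for each body.
Deimos: (1.48 × 10¹⁵) / (2.35 × 10⁷)³ = 1.140 × 10⁻⁷
Phobos: (1.07 × 10¹⁶) / (9.38 × 10⁶)³ = 1.297 × 10⁻⁵
Ratio (larger/smaller) = 114

Phobos, by a factor of ≈ 114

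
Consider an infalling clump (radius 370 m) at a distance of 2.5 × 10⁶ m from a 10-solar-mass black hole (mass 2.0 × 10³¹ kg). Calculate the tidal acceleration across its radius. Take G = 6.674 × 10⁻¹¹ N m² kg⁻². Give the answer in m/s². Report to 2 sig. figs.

6.3 × 10⁴ m/s²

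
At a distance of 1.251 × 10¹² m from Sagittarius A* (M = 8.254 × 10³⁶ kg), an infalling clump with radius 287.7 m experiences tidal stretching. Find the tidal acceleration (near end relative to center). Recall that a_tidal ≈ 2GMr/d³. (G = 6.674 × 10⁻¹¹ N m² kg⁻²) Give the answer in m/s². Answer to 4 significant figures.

1.619 × 10⁻⁷ m/s²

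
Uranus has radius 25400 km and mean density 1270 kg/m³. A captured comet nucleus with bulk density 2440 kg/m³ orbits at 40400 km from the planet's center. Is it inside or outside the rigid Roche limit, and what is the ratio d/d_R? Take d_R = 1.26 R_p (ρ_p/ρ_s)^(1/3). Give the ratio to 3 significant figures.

d_R = 1.26 × (25400 km) × (1270/2440)^(1/3) = 25740 km
d/d_R = (40400) / (25740) = 1.57
Since d/d_R > 1, the body is outside the Roche limit.

outside; d/d_R ≈ 1.57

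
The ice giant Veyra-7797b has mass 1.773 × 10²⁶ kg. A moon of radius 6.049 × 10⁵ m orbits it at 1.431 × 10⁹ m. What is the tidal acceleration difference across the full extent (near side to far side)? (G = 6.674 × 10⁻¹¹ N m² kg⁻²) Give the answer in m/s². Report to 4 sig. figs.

9.771 × 10⁻⁶ m/s²

Δg = 4GMr/d³
   = 4 × (6.674 × 10⁻¹¹) × (1.773 × 10²⁶) × (6.049 × 10⁵) / (1.431 × 10⁹)³
   = 9.771 × 10⁻⁶ m/s²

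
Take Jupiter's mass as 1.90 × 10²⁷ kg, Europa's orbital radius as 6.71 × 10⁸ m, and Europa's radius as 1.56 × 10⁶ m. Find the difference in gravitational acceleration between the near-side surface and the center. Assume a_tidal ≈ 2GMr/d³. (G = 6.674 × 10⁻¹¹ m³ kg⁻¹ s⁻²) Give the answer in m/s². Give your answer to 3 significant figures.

a_tidal = 2GMr/d³
        = 2 × (6.674 × 10⁻¹¹) × (1.90 × 10²⁷) × (1.56 × 10⁶) / (6.71 × 10⁸)³
        = 1.31 × 10⁻³ m/s²

1.31 × 10⁻³ m/s²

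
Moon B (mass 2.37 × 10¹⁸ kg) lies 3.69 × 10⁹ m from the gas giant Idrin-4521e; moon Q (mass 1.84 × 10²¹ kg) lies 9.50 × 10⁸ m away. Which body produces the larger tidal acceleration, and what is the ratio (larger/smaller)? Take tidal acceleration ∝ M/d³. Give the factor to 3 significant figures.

Moon Q, by a factor of ≈ 45500

Compare M/d³ for the two perturbers:
Moon B: (2.37 × 10¹⁸) / (3.69 × 10⁹)³ = 4.717 × 10⁻¹¹
Moon Q: (1.84 × 10²¹) / (9.50 × 10⁸)³ = 2.146 × 10⁻⁶
Ratio (larger/smaller) = 45500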